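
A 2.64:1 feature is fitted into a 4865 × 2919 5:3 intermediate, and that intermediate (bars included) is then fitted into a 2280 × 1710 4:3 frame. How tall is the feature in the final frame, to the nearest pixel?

864 px

Inside the 4865×2919 canvas the feature is width-limited at 4865.00 × 1842.80.
Second fit — the 5:3 canvas into 2280×1710 spans the width: 2280.00 × 1368.00 (×0.4687 from 4865×2919).
So the feature's height is 1842.80 × 0.4687 ≈ 863.64.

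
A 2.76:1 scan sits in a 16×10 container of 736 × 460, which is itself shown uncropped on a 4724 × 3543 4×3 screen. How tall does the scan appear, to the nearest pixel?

First fit — 2.76:1 into 736×460 spans the width: 736.00 × 266.67.
The 16×10 canvas is width-limited in 4724×3543, giving 4724.00 × 2952.50; scale factor 6.4185.
The scan scales with it: height 266.67 × 6.4185 ≈ 1711.59.

1712 px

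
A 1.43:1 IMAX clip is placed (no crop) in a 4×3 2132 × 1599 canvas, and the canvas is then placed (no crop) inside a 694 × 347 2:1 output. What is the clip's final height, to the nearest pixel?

324 px

Inside the 2132×1599 canvas the clip is width-limited at 2132.00 × 1490.91.
4×3 in 694×347: fills the height, so the intermediate becomes 462.67 × 347.00 — a scale of ×0.2170.
Applying the same ×0.2170: 1490.91 → 323.54.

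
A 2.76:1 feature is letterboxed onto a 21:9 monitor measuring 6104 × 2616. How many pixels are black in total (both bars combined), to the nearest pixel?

2468493 pixels

Since 2.760 > 2.333, the feature is width-limited.
That makes the image 2211.5942 px tall (6104 / 2.760).
2616 − 2211.5942 = 404.4058 px of bars.
That's 404.4058 × 6104 ≈ 2468493 black pixels.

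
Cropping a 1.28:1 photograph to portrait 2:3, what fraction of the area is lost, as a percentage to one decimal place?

The height stays; only width is cut (since portrait 2:3 is narrower than 1.28:1).
Area ratio = (0.667)/(1.280) = 52.08%; the remaining 47.92% is cropped out.

47.9%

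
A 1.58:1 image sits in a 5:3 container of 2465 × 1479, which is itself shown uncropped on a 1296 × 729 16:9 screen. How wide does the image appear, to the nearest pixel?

1.58:1 in 2465×1479: fills the height, so the image is 2336.82 × 1479.00.
5:3 in 1296×729: fills the height, so the intermediate becomes 1215.00 × 729.00 — a scale of ×0.4929.
The image scales with it: width 2336.82 × 0.4929 ≈ 1151.82.

1152 px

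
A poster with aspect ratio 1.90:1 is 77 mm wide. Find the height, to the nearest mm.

Height = 77 / 1.900 = 40.53.

41 mm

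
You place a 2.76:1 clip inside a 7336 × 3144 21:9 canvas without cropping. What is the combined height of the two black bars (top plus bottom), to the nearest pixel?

2.76:1 (2.760) > 21:9 (2.333), so the clip fills the width.
That makes the image 2657.97 px tall (7336 / 2.760).
Black = 3144 − 2657.97 = 486.03 px.

486 px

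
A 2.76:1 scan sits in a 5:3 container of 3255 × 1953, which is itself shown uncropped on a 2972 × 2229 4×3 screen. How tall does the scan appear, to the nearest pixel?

Inside the 3255×1953 canvas the scan is width-limited at 3255.00 × 1179.35.
5:3 in 2972×2229: fills the width, so the intermediate becomes 2972.00 × 1783.20 — a scale of ×0.9131.
The scan scales with it: height 1179.35 × 0.9131 ≈ 1076.81.

1077 px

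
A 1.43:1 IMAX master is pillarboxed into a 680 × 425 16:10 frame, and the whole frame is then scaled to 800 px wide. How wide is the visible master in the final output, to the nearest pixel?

Fitted into 680×425, the master spans the height; its width is 425 × 1.430 ≈ 607.75 px.
The frame scales by 800/680 = 1.1765; 607.75 × 1.1765 ≈ 715.00 px.

715 px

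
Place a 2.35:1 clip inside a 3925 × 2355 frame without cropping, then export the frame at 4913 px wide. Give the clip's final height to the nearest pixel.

At 3925×2355 the clip is width-limited, so height = 3925 / 2.350 ≈ 1670.21 px.
Scaling 3925 → 4913 is ×1.2517, so the height becomes 1670.21 × 1.2517 ≈ 2090.64 px.

2091 px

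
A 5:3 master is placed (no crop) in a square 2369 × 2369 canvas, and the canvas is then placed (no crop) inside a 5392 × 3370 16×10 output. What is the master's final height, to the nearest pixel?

Inside the 2369×2369 canvas the master is width-limited at 2369.00 × 1421.40.
Second fit — the square canvas into 5392×3370 spans the height: 3370.00 × 3370.00 (×1.4225 from 2369×2369).
So the master's height is 1421.40 × 1.4225 ≈ 2022.00.

2022 px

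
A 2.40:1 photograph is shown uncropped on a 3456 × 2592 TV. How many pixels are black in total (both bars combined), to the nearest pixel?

3981312 pixels

2.40:1 (2.400) > 4×3 (1.333), so the photograph fills the width.
That makes the image 1440.0000 px tall (3456 / 2.400).
Leftover height: 2592 − 1440.0000 = 1152.0000 px.
Across the 3456-px span: 1152.0000 × 3456 ≈ 3981312 px.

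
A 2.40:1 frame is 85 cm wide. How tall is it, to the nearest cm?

Height = 85 / 2.400 = 35.42.

35 cm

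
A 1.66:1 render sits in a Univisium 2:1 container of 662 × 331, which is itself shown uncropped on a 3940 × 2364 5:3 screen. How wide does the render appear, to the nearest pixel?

3270 px

1.66:1 in 662×331: fills the height, so the render is 549.46 × 331.00.
Second fit — the Univisium 2:1 canvas into 3940×2364 spans the width: 3940.00 × 1970.00 (×5.9517 from 662×331).
Applying the same ×5.9517: 549.46 → 3270.20.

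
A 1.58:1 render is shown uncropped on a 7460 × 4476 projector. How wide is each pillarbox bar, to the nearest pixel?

194 px

1.58:1 is narrower than 5:3, so it spans the full height.
Content width = 4476 × 1.580 ≈ 7072.08 px.
Black = 7460 − 7072.08 = 387.92 px, or 193.96 per bar.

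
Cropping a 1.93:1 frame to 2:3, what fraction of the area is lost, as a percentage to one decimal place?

The height stays; only width is cut (since 2:3 is narrower than 1.93:1).
Area ratio = (0.667)/(1.930) = 34.54%; the remaining 65.46% is cropped out.

65.5%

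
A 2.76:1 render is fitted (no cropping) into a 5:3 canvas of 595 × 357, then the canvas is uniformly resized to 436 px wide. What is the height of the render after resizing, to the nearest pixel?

At 595×357 the render is width-limited, so height = 595 / 2.760 ≈ 215.58 px.
Resizing to 436 px wide multiplies everything by 0.7328: 215.58 → 157.97 px.

158 px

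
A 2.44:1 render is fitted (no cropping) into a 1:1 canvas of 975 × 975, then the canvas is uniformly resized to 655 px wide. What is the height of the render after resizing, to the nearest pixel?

Fitted into 975×975, the render spans the width; its height is 975 / 2.440 ≈ 399.59 px.
Scaling 975 → 655 is ×0.6718, so the height becomes 399.59 × 0.6718 ≈ 268.44 px.

268 px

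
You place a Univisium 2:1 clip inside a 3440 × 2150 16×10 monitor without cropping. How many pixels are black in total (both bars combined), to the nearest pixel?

Univisium 2:1 is wider than 16×10, so it spans the full width.
That makes the image 1720.0000 px tall (3440 × 1/2).
Leftover height: 2150 − 1720.0000 = 430.0000 px.
Across the 3440-px span: 430.0000 × 3440 ≈ 1479200 px.

1479200 pixels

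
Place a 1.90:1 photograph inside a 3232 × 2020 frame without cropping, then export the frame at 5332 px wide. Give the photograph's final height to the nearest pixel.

2806 px

At 3232×2020 the photograph is width-limited, so height = 3232 / 1.900 ≈ 1701.05 px.
The frame scales by 5332/3232 = 1.6498; 1701.05 × 1.6498 ≈ 2806.32 px.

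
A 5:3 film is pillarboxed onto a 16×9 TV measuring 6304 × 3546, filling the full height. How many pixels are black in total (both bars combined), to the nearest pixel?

1397124 pixels

Content width = 3546 × 5/3 ≈ 5910.0000 px.
Leftover width: 6304 − 5910.0000 = 394.0000 px.
Across the 3546-px span: 394.0000 × 3546 ≈ 1397124 px.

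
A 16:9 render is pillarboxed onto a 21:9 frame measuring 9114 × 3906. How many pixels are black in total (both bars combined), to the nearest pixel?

Since 1.778 < 2.333, the render is height-limited.
Content width = 3906 × 16/9 ≈ 6944.0000 px.
Leftover width: 9114 − 6944.0000 = 2170.0000 px.
Bar area = 2170.0000 × 3906 ≈ 8476020 px.

8476020 pixels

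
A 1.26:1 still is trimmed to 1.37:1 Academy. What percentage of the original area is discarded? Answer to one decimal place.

1.37:1 Academy is wider than 1.26:1, so the crop keeps the full width and trims the height.
Area ratio = (1.260)/(1.370) = 91.97%; the remaining 8.03% is cropped out.

8.0%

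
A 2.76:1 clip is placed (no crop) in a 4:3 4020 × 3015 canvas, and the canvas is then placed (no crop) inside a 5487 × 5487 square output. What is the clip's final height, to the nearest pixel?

First fit — 2.76:1 into 4020×3015 spans the width: 4020.00 × 1456.52.
Second fit — the 4:3 canvas into 5487×5487 spans the width: 5487.00 × 4115.25 (×1.3649 from 4020×3015).
So the clip's height is 1456.52 × 1.3649 ≈ 1988.04.

1988 px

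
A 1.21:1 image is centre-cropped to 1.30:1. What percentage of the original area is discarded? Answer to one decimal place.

6.9%

Going from 1.21:1 to 1.30:1 means cutting height while keeping width.
Area ratio = (1.210)/(1.300) = 93.08%; the remaining 6.92% is cropped out.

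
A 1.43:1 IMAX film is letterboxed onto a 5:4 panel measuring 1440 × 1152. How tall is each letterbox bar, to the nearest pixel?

1.43:1 IMAX (1.430) > 5:4 (1.250), so the film fills the width.
Content height = 1440 / 1.430 ≈ 1006.99 px.
Leftover height: 1152 − 1006.99 = 145.01 px → 72.50 each side.

73 px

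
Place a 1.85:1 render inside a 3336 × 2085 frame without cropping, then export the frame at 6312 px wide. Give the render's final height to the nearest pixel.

3412 px

At 3336×2085 the render is width-limited, so height = 3336 / 1.850 ≈ 1803.24 px.
Scaling 3336 → 6312 is ×1.8921, so the height becomes 1803.24 × 1.8921 ≈ 3411.89 px.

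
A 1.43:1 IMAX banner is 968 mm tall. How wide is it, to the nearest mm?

968 × 1.430 = 1384.24.

1384 mm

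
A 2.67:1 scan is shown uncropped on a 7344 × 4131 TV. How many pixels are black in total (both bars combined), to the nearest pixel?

10137938 pixels

2.67:1 is wider than 16:9, so it spans the full width.
The scan is 7344 / 2.670 ≈ 2750.5618 px tall.
Leftover height: 4131 − 2750.5618 = 1380.4382 px.
Bar area = 1380.4382 × 7344 ≈ 10137938 px.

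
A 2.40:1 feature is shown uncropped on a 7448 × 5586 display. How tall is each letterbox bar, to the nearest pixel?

2.40:1 is wider than 4×3, so it spans the full width.
Content height = 7448 / 2.400 ≈ 3103.33 px.
5586 − 3103.33 = 2482.67 px of bars (1241.33 each).

1241 px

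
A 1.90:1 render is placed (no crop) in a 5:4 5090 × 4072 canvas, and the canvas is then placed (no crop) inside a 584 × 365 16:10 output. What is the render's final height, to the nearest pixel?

First fit — 1.90:1 into 5090×4072 spans the width: 5090.00 × 2678.95.
5:4 in 584×365: fills the height, so the intermediate becomes 456.25 × 365.00 — a scale of ×0.0896.
So the render's height is 2678.95 × 0.0896 ≈ 240.13.

240 px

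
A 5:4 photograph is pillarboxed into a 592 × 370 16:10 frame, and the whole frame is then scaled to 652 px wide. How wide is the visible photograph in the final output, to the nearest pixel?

At 592×370 the photograph is height-limited, so width = 370 × 5/4 ≈ 462.50 px.
The frame scales by 652/592 = 1.1014; 462.50 × 1.1014 ≈ 509.38 px.

509 px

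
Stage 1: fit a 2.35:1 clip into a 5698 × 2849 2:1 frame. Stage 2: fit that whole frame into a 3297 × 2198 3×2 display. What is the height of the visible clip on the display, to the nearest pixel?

Inside the 5698×2849 canvas the clip is width-limited at 5698.00 × 2424.68.
Second fit — the 2:1 canvas into 3297×2198 spans the width: 3297.00 × 1648.50 (×0.5786 from 5698×2849).
So the clip's height is 2424.68 × 0.5786 ≈ 1402.98.

1403 px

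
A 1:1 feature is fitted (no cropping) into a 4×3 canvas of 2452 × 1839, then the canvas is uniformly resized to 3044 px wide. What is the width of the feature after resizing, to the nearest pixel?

In the 2452×1839 frame the feature fills the height: width = 1839 × 1/1 ≈ 1839.00 px.
Scaling 2452 → 3044 is ×1.2414, so the width becomes 1839.00 × 1.2414 ≈ 2283.00 px.

2283 px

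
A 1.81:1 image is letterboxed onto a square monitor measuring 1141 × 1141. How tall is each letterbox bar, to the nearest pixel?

Since 1.810 > 1.000, the image is width-limited.
That makes the image 630.39 px tall (1141 / 1.810).
Black = 1141 − 630.39 = 510.61 px, or 255.31 per bar.

255 px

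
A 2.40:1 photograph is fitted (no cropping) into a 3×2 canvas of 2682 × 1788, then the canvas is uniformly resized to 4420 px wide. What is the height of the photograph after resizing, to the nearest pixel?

At 2682×1788 the photograph is width-limited, so height = 2682 / 2.400 ≈ 1117.50 px.
Scaling 2682 → 4420 is ×1.6480, so the height becomes 1117.50 × 1.6480 ≈ 1841.67 px.

1842 px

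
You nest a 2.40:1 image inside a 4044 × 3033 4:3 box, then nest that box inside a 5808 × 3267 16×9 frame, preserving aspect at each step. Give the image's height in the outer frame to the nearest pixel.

First fit — 2.40:1 into 4044×3033 spans the width: 4044.00 × 1685.00.
Second fit — the 4:3 canvas into 5808×3267 spans the height: 4356.00 × 3267.00 (×1.0772 from 4044×3033).
The image scales with it: height 1685.00 × 1.0772 ≈ 1815.00.

1815 px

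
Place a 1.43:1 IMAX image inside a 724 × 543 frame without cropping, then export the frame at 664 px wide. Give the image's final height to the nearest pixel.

464 px

At 724×543 the image is width-limited, so height = 724 / 1.430 ≈ 506.29 px.
Resizing to 664 px wide multiplies everything by 0.9171: 506.29 → 464.34 px.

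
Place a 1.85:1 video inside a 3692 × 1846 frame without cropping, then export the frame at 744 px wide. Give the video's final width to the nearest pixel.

In the 3692×1846 frame the video fills the height: width = 1846 × 1.850 ≈ 3415.10 px.
Scaling 3692 → 744 is ×0.2015, so the width becomes 3415.10 × 0.2015 ≈ 688.20 px.

688 px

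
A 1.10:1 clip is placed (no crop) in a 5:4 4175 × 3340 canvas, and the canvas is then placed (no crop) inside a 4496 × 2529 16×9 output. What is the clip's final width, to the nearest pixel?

2782 px

Inside the 4175×3340 canvas the clip is height-limited at 3674.00 × 3340.00.
The 5:4 canvas is height-limited in 4496×2529, giving 3161.25 × 2529.00; scale factor 0.7572.
Applying the same ×0.7572: 3674.00 → 2781.90.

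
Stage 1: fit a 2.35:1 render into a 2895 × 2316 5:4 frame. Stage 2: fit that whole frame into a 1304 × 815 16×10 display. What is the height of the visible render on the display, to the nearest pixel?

2.35:1 in 2895×2316: fills the width, so the render is 2895.00 × 1231.91.
Second fit — the 5:4 canvas into 1304×815 spans the height: 1018.75 × 815.00 (×0.3519 from 2895×2316).
Applying the same ×0.3519: 1231.91 → 433.51.

434 px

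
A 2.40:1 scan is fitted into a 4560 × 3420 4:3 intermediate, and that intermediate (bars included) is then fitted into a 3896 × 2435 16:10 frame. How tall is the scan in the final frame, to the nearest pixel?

Inside the 4560×3420 canvas the scan is width-limited at 4560.00 × 1900.00.
Second fit — the 4:3 canvas into 3896×2435 spans the height: 3246.67 × 2435.00 (×0.7120 from 4560×3420).
The scan scales with it: height 1900.00 × 0.7120 ≈ 1352.78.

1353 px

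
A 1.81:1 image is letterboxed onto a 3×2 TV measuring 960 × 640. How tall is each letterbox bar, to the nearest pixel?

55 px

Since 1.810 > 1.500, the image is width-limited.
The image is 960 / 1.810 ≈ 530.39 px tall.
640 − 530.39 = 109.61 px of bars (54.81 each).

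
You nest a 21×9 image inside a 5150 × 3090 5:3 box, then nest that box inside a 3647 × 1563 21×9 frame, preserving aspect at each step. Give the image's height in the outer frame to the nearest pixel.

Inside the 5150×3090 canvas the image is width-limited at 5150.00 × 2207.14.
Second fit — the 5:3 canvas into 3647×1563 spans the height: 2605.00 × 1563.00 (×0.5058 from 5150×3090).
Applying the same ×0.5058: 2207.14 → 1116.43.

1116 px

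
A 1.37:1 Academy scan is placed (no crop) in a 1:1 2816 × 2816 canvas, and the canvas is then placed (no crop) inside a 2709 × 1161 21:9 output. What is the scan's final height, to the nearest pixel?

847 px

Inside the 2816×2816 canvas the scan is width-limited at 2816.00 × 2055.47.
1:1 in 2709×1161: fills the height, so the intermediate becomes 1161.00 × 1161.00 — a scale of ×0.4123.
So the scan's height is 2055.47 × 0.4123 ≈ 847.45.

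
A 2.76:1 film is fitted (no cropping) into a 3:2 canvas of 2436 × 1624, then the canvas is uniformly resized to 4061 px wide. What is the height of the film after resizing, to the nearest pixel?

1471 px

In the 2436×1624 frame the film fills the width: height = 2436 / 2.760 ≈ 882.61 px.
Scaling 2436 → 4061 is ×1.6671, so the height becomes 882.61 × 1.6671 ≈ 1471.38 px.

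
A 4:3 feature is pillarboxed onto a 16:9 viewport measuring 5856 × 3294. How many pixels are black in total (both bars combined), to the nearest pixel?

4822416 pixels

Since 1.333 < 1.778, the feature is height-limited.
The feature is 3294 × 4/3 ≈ 4392.0000 px wide.
5856 − 4392.0000 = 1464.0000 px of bars.
That's 1464.0000 × 3294 ≈ 4822416 black pixels.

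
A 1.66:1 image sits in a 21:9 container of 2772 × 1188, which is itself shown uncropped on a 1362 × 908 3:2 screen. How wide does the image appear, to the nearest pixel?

969 px

1.66:1 in 2772×1188: fills the height, so the image is 1972.08 × 1188.00.
21:9 in 1362×908: fills the width, so the intermediate becomes 1362.00 × 583.71 — a scale of ×0.4913.
The image scales with it: width 1972.08 × 0.4913 ≈ 968.97.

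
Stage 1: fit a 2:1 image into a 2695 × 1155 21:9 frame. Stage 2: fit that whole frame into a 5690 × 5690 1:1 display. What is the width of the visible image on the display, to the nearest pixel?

First fit — 2:1 into 2695×1155 spans the height: 2310.00 × 1155.00.
Second fit — the 21:9 canvas into 5690×5690 spans the width: 5690.00 × 2438.57 (×2.1113 from 2695×1155).
The image scales with it: width 2310.00 × 2.1113 ≈ 4877.14.

4877 px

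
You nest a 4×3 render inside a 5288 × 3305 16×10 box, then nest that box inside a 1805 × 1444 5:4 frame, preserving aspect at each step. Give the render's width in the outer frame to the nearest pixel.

1504 px

First fit — 4×3 into 5288×3305 spans the height: 4406.67 × 3305.00.
The 16×10 canvas is width-limited in 1805×1444, giving 1805.00 × 1128.12; scale factor 0.3413.
The render scales with it: width 4406.67 × 0.3413 ≈ 1504.17.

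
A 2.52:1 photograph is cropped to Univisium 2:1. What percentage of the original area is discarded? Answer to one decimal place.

20.6%

Going from 2.52:1 to Univisium 2:1 means cutting width while keeping height.
(2.000)/(2.520) ≈ 0.794 of the area survives, leaving 20.63% discarded.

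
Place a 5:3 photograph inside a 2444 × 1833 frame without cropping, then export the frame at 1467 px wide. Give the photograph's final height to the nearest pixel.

880 px

Fitted into 2444×1833, the photograph spans the width; its height is 2444 × 3/5 ≈ 1466.40 px.
The frame scales by 1467/2444 = 0.6002; 1466.40 × 0.6002 ≈ 880.20 px.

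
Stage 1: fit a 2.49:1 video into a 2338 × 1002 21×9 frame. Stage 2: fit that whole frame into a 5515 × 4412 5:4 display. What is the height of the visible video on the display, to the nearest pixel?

2215 px

First fit — 2.49:1 into 2338×1002 spans the width: 2338.00 × 938.96.
The 21×9 canvas is width-limited in 5515×4412, giving 5515.00 × 2363.57; scale factor 2.3589.
So the video's height is 938.96 × 2.3589 ≈ 2214.86.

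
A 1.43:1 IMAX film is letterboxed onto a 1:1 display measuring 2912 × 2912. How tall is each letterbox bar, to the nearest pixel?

1.43:1 IMAX is wider than 1:1, so it spans the full width.
The film is 2912 / 1.430 ≈ 2036.36 px tall.
2912 − 2036.36 = 875.64 px of bars (437.82 each).

438 px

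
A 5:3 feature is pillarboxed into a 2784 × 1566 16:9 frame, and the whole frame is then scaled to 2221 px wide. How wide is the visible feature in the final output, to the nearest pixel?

2082 px

Fitted into 2784×1566, the feature spans the height; its width is 1566 × 5/3 ≈ 2610.00 px.
Resizing to 2221 px wide multiplies everything by 0.7978: 2610.00 → 2082.19 px.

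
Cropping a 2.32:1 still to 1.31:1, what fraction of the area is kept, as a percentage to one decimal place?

The height stays; only width is cut (since 1.31:1 is narrower than 2.32:1).
(1.310)/(2.320) ≈ 0.565 of the area survives.

56.5%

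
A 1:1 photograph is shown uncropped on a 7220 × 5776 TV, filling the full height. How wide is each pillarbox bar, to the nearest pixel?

722 px

That makes the image 5776.00 px wide (5776 × 1/1).
Black = 7220 − 5776.00 = 1444.00 px, or 722.00 per bar.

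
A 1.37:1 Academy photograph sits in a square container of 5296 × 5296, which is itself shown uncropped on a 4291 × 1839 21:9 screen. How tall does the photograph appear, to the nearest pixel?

1342 px

1.37:1 Academy in 5296×5296: fills the width, so the photograph is 5296.00 × 3865.69.
Second fit — the square canvas into 4291×1839 spans the height: 1839.00 × 1839.00 (×0.3472 from 5296×5296).
Applying the same ×0.3472: 3865.69 → 1342.34.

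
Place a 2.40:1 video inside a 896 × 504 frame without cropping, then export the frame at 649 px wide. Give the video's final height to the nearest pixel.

270 px

At 896×504 the video is width-limited, so height = 896 / 2.400 ≈ 373.33 px.
The frame scales by 649/896 = 0.7243; 373.33 × 0.7243 ≈ 270.42 px.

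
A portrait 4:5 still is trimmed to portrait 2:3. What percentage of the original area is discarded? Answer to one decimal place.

16.7%

portrait 2:3 is narrower than portrait 4:5, so the crop keeps the full height and trims the width.
Area ratio = (0.667)/(0.800) = 83.33%; the remaining 16.67% is cropped out.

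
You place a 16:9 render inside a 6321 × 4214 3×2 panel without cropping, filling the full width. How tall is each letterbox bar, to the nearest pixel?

Content height = 6321 × 9/16 ≈ 3555.56 px.
Black = 4214 − 3555.56 = 658.44 px, or 329.22 per bar.

329 px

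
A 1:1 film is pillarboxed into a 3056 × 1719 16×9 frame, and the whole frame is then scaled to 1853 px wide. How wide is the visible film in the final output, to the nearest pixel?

1042 px

Fitted into 3056×1719, the film spans the height; its width is 1719 × 1/1 ≈ 1719.00 px.
Scaling 3056 → 1853 is ×0.6063, so the width becomes 1719.00 × 0.6063 ≈ 1042.31 px.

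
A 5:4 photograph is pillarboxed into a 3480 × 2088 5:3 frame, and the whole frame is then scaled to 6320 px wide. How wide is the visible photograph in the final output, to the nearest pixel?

4740 px

Fitted into 3480×2088, the photograph spans the height; its width is 2088 × 5/4 ≈ 2610.00 px.
Resizing to 6320 px wide multiplies everything by 1.8161: 2610.00 → 4740.00 px.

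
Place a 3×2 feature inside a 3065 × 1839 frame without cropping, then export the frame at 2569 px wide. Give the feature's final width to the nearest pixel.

Fitted into 3065×1839, the feature spans the height; its width is 1839 × 3/2 ≈ 2758.50 px.
Scaling 3065 → 2569 is ×0.8382, so the width becomes 2758.50 × 0.8382 ≈ 2312.10 px.

2312 px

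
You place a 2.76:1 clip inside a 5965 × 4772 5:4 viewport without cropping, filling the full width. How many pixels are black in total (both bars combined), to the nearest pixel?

15573232 pixels

The clip is 5965 / 2.760 ≈ 2161.2319 px tall.
Leftover height: 4772 − 2161.2319 = 2610.7681 px.
Across the 5965-px span: 2610.7681 × 5965 ≈ 15573232 px.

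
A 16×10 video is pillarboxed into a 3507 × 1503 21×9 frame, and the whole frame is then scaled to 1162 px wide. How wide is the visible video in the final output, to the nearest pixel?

In the 3507×1503 frame the video fills the height: width = 1503 × 16/10 ≈ 2404.80 px.
Resizing to 1162 px wide multiplies everything by 0.3313: 2404.80 → 796.80 px.

797 px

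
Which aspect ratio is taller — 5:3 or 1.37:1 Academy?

1.37:1 Academy

5:3 = 1.667 and 1.37; 1.667 > 1.37. The smaller width-to-height ratio is the taller frame.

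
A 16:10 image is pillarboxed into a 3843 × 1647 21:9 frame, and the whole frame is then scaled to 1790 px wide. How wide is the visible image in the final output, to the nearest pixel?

1227 px

In the 3843×1647 frame the image fills the height: width = 1647 × 16/10 ≈ 2635.20 px.
The frame scales by 1790/3843 = 0.4658; 2635.20 × 0.4658 ≈ 1227.43 px.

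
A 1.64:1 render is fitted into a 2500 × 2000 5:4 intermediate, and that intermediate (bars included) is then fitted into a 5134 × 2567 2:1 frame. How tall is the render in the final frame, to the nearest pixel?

Inside the 2500×2000 canvas the render is width-limited at 2500.00 × 1524.39.
The 5:4 canvas is height-limited in 5134×2567, giving 3208.75 × 2567.00; scale factor 1.2835.
Applying the same ×1.2835: 1524.39 → 1956.55.

1957 px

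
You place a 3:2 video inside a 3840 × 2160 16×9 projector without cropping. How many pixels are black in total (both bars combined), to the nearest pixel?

3:2 is narrower than 16×9, so it spans the full height.
That makes the image 3240.0000 px wide (2160 × 3/2).
Black = 3840 − 3240.0000 = 600.0000 px.
That's 600.0000 × 2160 ≈ 1296000 black pixels.

1296000 pixels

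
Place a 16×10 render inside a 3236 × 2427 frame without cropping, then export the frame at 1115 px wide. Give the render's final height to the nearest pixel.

697 px

In the 3236×2427 frame the render fills the width: height = 3236 × 10/16 ≈ 2022.50 px.
The frame scales by 1115/3236 = 0.3446; 2022.50 × 0.3446 ≈ 696.88 px.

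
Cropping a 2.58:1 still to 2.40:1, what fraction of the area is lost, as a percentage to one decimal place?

7.0%

Going from 2.58:1 to 2.40:1 means cutting width while keeping height.
(2.400)/(2.580) ≈ 0.930 of the area survives, leaving 6.98% discarded.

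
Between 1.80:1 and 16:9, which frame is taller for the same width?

1.8 and 16:9 = 1.778; 1.8 > 1.778. The smaller width-to-height ratio is the taller frame.

16:9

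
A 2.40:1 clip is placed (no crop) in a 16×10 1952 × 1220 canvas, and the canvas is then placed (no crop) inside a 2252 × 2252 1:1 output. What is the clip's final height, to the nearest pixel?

Inside the 1952×1220 canvas the clip is width-limited at 1952.00 × 813.33.
The 16×10 canvas is width-limited in 2252×2252, giving 2252.00 × 1407.50; scale factor 1.1537.
So the clip's height is 813.33 × 1.1537 ≈ 938.33.

938 px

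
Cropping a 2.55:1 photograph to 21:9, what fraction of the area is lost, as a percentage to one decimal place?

21:9 is narrower than 2.55:1, so the crop keeps the full height and trims the width.
(2.333)/(2.550) ≈ 0.915 of the area survives, leaving 8.50% discarded.

8.5%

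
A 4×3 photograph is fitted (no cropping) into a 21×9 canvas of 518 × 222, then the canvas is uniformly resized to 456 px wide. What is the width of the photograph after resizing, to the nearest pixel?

261 px

Fitted into 518×222, the photograph spans the height; its width is 222 × 4/3 ≈ 296.00 px.
Scaling 518 → 456 is ×0.8803, so the width becomes 296.00 × 0.8803 ≈ 260.57 px.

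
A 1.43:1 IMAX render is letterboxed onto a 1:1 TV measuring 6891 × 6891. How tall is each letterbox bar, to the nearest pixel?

Since 1.430 > 1.000, the render is width-limited.
Content height = 6891 / 1.430 ≈ 4818.88 px.
6891 − 4818.88 = 2072.12 px of bars (1036.06 each).

1036 px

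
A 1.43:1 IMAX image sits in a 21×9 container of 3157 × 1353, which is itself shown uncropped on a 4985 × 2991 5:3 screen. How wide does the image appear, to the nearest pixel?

3055 px

1.43:1 IMAX in 3157×1353: fills the height, so the image is 1934.79 × 1353.00.
Second fit — the 21×9 canvas into 4985×2991 spans the width: 4985.00 × 2136.43 (×1.5790 from 3157×1353).
The image scales with it: width 1934.79 × 1.5790 ≈ 3055.09.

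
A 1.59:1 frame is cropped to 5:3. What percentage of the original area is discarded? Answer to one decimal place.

5:3 is wider than 1.59:1, so the crop keeps the full width and trims the height.
(1.590)/(1.667) ≈ 0.954 of the area survives, leaving 4.60% discarded.

4.6%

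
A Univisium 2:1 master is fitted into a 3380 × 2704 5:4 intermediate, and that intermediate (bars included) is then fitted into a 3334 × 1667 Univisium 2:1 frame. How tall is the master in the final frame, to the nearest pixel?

1042 px

Univisium 2:1 in 3380×2704: fills the width, so the master is 3380.00 × 1690.00.
The 5:4 canvas is height-limited in 3334×1667, giving 2083.75 × 1667.00; scale factor 0.6165.
So the master's height is 1690.00 × 0.6165 ≈ 1041.88.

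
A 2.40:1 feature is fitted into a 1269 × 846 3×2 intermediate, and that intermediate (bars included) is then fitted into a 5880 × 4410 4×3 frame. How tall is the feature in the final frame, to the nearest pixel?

2450 px

Inside the 1269×846 canvas the feature is width-limited at 1269.00 × 528.75.
The 3×2 canvas is width-limited in 5880×4410, giving 5880.00 × 3920.00; scale factor 4.6336.
So the feature's height is 528.75 × 4.6336 ≈ 2450.00.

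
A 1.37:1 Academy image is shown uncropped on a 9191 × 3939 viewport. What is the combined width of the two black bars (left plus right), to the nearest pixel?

3795 px

Since 1.370 < 2.333, the image is height-limited.
The image is 3939 × 1.370 ≈ 5396.43 px wide.
Leftover width: 9191 − 5396.43 = 3794.57 px.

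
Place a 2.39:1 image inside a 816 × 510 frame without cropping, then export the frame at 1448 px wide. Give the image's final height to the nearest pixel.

606 px

Fitted into 816×510, the image spans the width; its height is 816 / 2.390 ≈ 341.42 px.
The frame scales by 1448/816 = 1.7745; 341.42 × 1.7745 ≈ 605.86 px.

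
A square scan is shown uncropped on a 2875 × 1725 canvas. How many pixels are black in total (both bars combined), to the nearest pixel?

1983750 pixels

square is narrower than 5:3, so it spans the full height.
That makes the image 1725.0000 px wide (1725 × 1/1).
Leftover width: 2875 − 1725.0000 = 1150.0000 px.
Across the 1725-px span: 1150.0000 × 1725 ≈ 1983750 px.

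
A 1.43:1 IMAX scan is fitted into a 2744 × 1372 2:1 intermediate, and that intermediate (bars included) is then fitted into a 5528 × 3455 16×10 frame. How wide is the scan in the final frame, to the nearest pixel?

1.43:1 IMAX in 2744×1372: fills the height, so the scan is 1961.96 × 1372.00.
The 2:1 canvas is width-limited in 5528×3455, giving 5528.00 × 2764.00; scale factor 2.0146.
So the scan's width is 1961.96 × 2.0146 ≈ 3952.52.

3953 px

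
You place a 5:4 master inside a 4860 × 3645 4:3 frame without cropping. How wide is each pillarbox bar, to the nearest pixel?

152 px

Since 1.250 < 1.333, the master is height-limited.
Content width = 3645 × 5/4 ≈ 4556.25 px.
Black = 4860 − 4556.25 = 303.75 px, or 151.88 per bar.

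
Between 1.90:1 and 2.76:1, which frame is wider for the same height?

2.76:1

1.9 and 2.76; 2.76 > 1.9.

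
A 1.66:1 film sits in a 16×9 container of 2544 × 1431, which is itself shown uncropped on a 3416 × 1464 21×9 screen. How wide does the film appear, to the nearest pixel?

Inside the 2544×1431 canvas the film is height-limited at 2375.46 × 1431.00.
16×9 in 3416×1464: fills the height, so the intermediate becomes 2602.67 × 1464.00 — a scale of ×1.0231.
Applying the same ×1.0231: 2375.46 → 2430.24.

2430 px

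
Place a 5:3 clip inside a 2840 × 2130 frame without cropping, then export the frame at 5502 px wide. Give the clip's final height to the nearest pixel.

3301 px

Fitted into 2840×2130, the clip spans the width; its height is 2840 × 3/5 ≈ 1704.00 px.
The frame scales by 5502/2840 = 1.9373; 1704.00 × 1.9373 ≈ 3301.20 px.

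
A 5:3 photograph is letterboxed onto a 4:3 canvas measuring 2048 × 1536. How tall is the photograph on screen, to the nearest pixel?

5:3 (1.667) > 4:3 (1.333), so the photograph fills the width.
Content height = 2048 × 3/5 ≈ 1228.80 px.

1229 px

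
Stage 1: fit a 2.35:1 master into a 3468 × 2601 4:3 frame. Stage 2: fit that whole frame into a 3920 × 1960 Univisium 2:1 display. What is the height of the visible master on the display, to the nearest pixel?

First fit — 2.35:1 into 3468×2601 spans the width: 3468.00 × 1475.74.
The 4:3 canvas is height-limited in 3920×1960, giving 2613.33 × 1960.00; scale factor 0.7536.
So the master's height is 1475.74 × 0.7536 ≈ 1112.06.

1112 px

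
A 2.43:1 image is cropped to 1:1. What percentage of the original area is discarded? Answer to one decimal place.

1:1 is narrower than 2.43:1, so the crop keeps the full height and trims the width.
Area ratio = (1.000)/(2.430) = 41.15%; the remaining 58.85% is cropped out.

58.8%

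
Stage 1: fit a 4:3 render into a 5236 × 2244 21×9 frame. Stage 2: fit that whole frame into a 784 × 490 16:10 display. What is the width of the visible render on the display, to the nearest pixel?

448 px

Inside the 5236×2244 canvas the render is height-limited at 2992.00 × 2244.00.
21×9 in 784×490: fills the width, so the intermediate becomes 784.00 × 336.00 — a scale of ×0.1497.
So the render's width is 2992.00 × 0.1497 ≈ 448.00.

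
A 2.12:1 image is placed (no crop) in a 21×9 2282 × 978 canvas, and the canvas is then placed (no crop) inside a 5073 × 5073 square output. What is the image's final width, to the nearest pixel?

Inside the 2282×978 canvas the image is height-limited at 2073.36 × 978.00.
21×9 in 5073×5073: fills the width, so the intermediate becomes 5073.00 × 2174.14 — a scale of ×2.2230.
The image scales with it: width 2073.36 × 2.2230 ≈ 4609.18.

4609 px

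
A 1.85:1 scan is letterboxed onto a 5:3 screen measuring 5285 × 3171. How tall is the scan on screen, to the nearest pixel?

2857 px

1.85:1 is wider than 5:3, so it spans the full width.
That makes the image 2856.76 px tall (5285 / 1.850).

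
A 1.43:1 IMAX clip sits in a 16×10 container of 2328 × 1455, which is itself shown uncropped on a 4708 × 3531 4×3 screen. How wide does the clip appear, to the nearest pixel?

Inside the 2328×1455 canvas the clip is height-limited at 2080.65 × 1455.00.
The 16×10 canvas is width-limited in 4708×3531, giving 4708.00 × 2942.50; scale factor 2.0223.
So the clip's width is 2080.65 × 2.0223 ≈ 4207.77.

4208 px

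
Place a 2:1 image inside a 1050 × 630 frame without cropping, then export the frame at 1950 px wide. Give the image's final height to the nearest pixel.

975 px

In the 1050×630 frame the image fills the width: height = 1050 × 1/2 ≈ 525.00 px.
Resizing to 1950 px wide multiplies everything by 1.8571: 525.00 → 975.00 px.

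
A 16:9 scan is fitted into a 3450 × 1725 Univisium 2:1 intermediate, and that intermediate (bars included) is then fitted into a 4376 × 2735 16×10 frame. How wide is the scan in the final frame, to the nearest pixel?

First fit — 16:9 into 3450×1725 spans the height: 3066.67 × 1725.00.
The Univisium 2:1 canvas is width-limited in 4376×2735, giving 4376.00 × 2188.00; scale factor 1.2684.
Applying the same ×1.2684: 3066.67 → 3889.78.

3890 px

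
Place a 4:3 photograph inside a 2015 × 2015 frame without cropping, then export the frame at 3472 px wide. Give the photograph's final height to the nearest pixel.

At 2015×2015 the photograph is width-limited, so height = 2015 × 3/4 ≈ 1511.25 px.
Resizing to 3472 px wide multiplies everything by 1.7231: 1511.25 → 2604.00 px.

2604 px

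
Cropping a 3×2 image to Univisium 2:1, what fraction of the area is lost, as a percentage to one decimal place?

Going from 3×2 to Univisium 2:1 means cutting height while keeping width.
Fraction kept = (1.500)/(2.000) ≈ 75.00%, so 25.00% is lost.

25.0%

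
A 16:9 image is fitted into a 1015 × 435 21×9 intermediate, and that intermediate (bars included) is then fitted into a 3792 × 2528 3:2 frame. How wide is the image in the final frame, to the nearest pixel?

2889 px

Inside the 1015×435 canvas the image is height-limited at 773.33 × 435.00.
Second fit — the 21×9 canvas into 3792×2528 spans the width: 3792.00 × 1625.14 (×3.7360 from 1015×435).
Applying the same ×3.7360: 773.33 → 2889.14.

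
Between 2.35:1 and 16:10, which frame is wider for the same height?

2.35:1

2.35 and 16:10 = 1.6; 2.35 > 1.6.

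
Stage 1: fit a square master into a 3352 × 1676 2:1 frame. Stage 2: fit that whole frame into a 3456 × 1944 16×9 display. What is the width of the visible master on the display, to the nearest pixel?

First fit — square into 3352×1676 spans the height: 1676.00 × 1676.00.
The 2:1 canvas is width-limited in 3456×1944, giving 3456.00 × 1728.00; scale factor 1.0310.
Applying the same ×1.0310: 1676.00 → 1728.00.

1728 px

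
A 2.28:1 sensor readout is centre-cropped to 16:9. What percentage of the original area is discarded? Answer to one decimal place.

The height stays; only width is cut (since 16:9 is narrower than 2.28:1).
Fraction kept = (1.778)/(2.280) ≈ 77.97%, so 22.03% is lost.

22.0%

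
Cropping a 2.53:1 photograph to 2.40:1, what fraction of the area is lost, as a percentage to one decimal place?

The height stays; only width is cut (since 2.40:1 is narrower than 2.53:1).
Area ratio = (2.400)/(2.530) = 94.86%; the remaining 5.14% is cropped out.

5.1%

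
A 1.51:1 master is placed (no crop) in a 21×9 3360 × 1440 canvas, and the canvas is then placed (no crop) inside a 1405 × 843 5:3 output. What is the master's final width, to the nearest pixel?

909 px

First fit — 1.51:1 into 3360×1440 spans the height: 2174.40 × 1440.00.
The 21×9 canvas is width-limited in 1405×843, giving 1405.00 × 602.14; scale factor 0.4182.
So the master's width is 2174.40 × 0.4182 ≈ 909.24.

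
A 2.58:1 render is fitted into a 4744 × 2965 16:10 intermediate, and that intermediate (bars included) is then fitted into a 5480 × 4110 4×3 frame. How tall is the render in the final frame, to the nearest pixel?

Inside the 4744×2965 canvas the render is width-limited at 4744.00 × 1838.76.
16:10 in 5480×4110: fills the width, so the intermediate becomes 5480.00 × 3425.00 — a scale of ×1.1551.
The render scales with it: height 1838.76 × 1.1551 ≈ 2124.03.

2124 px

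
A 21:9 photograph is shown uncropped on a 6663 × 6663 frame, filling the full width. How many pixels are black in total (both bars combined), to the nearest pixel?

25368897 pixels

That makes the image 2855.5714 px tall (6663 × 9/21).
Black = 6663 − 2855.5714 = 3807.4286 px.
That's 3807.4286 × 6663 ≈ 25368897 black pixels.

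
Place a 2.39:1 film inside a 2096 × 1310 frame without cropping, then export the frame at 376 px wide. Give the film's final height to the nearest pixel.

157 px

At 2096×1310 the film is width-limited, so height = 2096 / 2.390 ≈ 876.99 px.
The frame scales by 376/2096 = 0.1794; 876.99 × 0.1794 ≈ 157.32 px.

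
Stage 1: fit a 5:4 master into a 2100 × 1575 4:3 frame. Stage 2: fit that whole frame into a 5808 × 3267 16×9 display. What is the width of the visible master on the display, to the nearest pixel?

4084 px

5:4 in 2100×1575: fills the height, so the master is 1968.75 × 1575.00.
The 4:3 canvas is height-limited in 5808×3267, giving 4356.00 × 3267.00; scale factor 2.0743.
Applying the same ×2.0743: 1968.75 → 4083.75.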